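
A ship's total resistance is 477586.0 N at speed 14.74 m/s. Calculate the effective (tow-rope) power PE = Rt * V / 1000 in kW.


Formula: PE = Rt * V / 1000 (kW)
Step 1 — PE (W) = 477586.0 * 14.74 = 7039617.64 W
Step 2 — PE (kW) = 7039617.64 / 1000 ≈ 7039.6 kW (5 s.f.)

7039.6 kW


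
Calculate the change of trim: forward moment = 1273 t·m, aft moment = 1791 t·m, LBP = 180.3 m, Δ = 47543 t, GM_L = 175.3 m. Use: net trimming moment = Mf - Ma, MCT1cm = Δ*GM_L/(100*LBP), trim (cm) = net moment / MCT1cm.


Formula: net trimming moment = Mf - Ma; MCT1cm = Δ*GM_L/(100*LBP); trim = net moment / MCT1cm
Step 1 — net trimming moment = 1273 - 1791 = -518 t·m
Step 2 — MCT1cm = 47543 * 175.3 / (100 * 180.3) = 462.2456 t·m/cm
Step 3 — trim = -518 / 462.2456 ≈ -1.1206 cm (5 s.f.)

-1.1206 cm


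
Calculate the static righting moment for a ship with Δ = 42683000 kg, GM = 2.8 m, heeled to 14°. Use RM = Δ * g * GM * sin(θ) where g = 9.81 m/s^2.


Formula: GZ = GM * sin(theta); RM = disp * g * GZ
Step 1 — GZ = 2.8 * sin(14°) = 2.8 * 0.241922 = 0.677382 m
Step 2 — RM = 42683000 * 9.81 * 0.677382 ≈ 283630000 N·m (5 s.f.)

283630000 N·m


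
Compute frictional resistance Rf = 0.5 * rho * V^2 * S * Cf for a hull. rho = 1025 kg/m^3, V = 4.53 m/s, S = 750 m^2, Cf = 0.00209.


Formula: Rf = 0.5 * rho * V^2 * S * Cf
Step 1 — V^2 = 4.53^2 = 20.5209
Step 2 — 0.5 * rho * V^2 = 0.5 * 1025 * 20.5209 = 10516.96125
Step 3 — Rf = 10516.96125 * 750 * 0.00209 ≈ 16485 N (5 s.f.)

16485 N


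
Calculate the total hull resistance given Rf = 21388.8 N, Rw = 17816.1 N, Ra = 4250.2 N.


Formula: Rt = Rf + Rw + Ra
Substituting: Rt = 21388.8 + 17816.1 + 4250.2
Result: Rt = 43455.1 N

43455.1 N


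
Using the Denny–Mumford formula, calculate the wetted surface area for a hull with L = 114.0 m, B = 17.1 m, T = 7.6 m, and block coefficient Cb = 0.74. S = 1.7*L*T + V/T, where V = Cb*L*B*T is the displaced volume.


Formula: S = 1.7*L*T + V/T with V = Cb*L*B*T, i.e. S = L * (1.7*T + Cb*B)
Step 1 — 1.7*T = 1.7 * 7.6 = 12.92 m
Step 2 — Cb*B = 0.74 * 17.1 = 12.654 m
Step 3 — 1.7*T + Cb*B = 12.92 + 12.654 = 25.574 m
Step 4 — S = 114.0 * 25.574 ≈ 2915.4 m^2 (5 s.f.)

2915.4 m^2


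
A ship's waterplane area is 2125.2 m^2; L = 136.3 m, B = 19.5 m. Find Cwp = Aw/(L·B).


Formula: Cwp = Aw / (L * B)
Step 1 — L * B = 136.3 * 19.5 = 2657.85 m^2
Step 2 — Cwp = 2125.2 / 2657.85 ≈ 0.79959 (5 s.f.)

0.79959


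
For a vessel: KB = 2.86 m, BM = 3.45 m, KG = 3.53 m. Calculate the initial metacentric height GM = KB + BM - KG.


Formula: GM = KB + BM - KG
Step 1 — KM = KB + BM = 2.86 + 3.45 = 6.31 m
Step 2 — GM = KM - KG = 6.31 - 3.53 = 2.78 m

2.78 m


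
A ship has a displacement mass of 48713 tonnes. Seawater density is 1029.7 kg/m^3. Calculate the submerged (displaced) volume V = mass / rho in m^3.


Formula: V = mass / rho
Step 1 — convert tonnes to kg: 48713 t * 1000 = 48713000 kg
Step 2 — V = 48713000 / 1029.7 ≈ 47308 m^3 (5 s.f.)

47308 m^3


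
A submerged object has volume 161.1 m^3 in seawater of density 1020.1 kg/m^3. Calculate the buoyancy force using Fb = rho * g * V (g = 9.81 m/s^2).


Formula: Fb = rho * g * V
Substituting: Fb = 1020.1 * 9.81 * 161.1
Intermediate: 1020.1 * 9.81 = 10007.181
Result: Fb = 10007.181 * 161.1 ≈ 1612200 N (5 s.f.)

1612200 N


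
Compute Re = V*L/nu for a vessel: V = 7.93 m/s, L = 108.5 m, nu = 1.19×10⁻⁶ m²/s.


Formula: Re = V * L / nu
Step 1 — V * L = 7.93 * 108.5 = 860.405 m^2/s
Step 2 — Re = 860.405 / 1.19e-6 = 7.23e+08

7.23e+08


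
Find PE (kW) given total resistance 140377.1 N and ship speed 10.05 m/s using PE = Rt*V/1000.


Formula: PE = Rt * V / 1000 (kW)
Step 1 — PE (W) = 140377.1 * 10.05 = 1410789.855 W
Step 2 — PE (kW) = 1410789.855 / 1000 ≈ 1410.8 kW (5 s.f.)

1410.8 kW


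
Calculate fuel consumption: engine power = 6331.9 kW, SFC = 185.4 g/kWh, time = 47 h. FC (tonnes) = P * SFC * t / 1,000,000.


Formula: FC (tonnes) = P * SFC * t / 1,000,000
Step 1 — P * SFC * t = 6331.9 * 185.4 * 47 = 55174910.22 g
Step 2 — FC (tonnes) = 55174910.22 / 1,000,000 ≈ 55.175 tonnes (5 s.f.)

55.175 tonnes


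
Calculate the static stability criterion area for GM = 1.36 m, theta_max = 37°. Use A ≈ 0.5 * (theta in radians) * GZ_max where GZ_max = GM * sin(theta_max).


Formula: GZ_max = GM * sin(theta); Area = 0.5 * theta_rad * GZ_max
Step 1 — GZ_max = 1.36 * sin(37°) = 1.36 * 0.601815 = 0.818468 m
Step 2 — theta_rad = 37 * pi/180 = 0.645772 rad
Step 3 — Area = 0.5 * 0.645772 * 0.818468 ≈ 0.26427 m·rad (5 s.f.)

0.26427 m·rad


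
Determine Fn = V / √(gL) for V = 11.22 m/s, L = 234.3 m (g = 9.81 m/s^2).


Formula: Fn = V / sqrt(g * L)
Step 1 — g * L = 9.81 * 234.3 = 2298.483
Step 2 — sqrt(g * L) = sqrt(2298.483) = 47.942497
Step 3 — Fn = 11.22 / 47.942497 ≈ 0.23403 (5 s.f.)

0.23403


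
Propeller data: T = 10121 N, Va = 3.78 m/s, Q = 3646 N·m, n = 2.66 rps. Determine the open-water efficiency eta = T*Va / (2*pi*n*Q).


Formula: eta = T * Va / (2 * pi * n * Q)
Step 1 — numerator = T * Va = 10121 * 3.78 = 38257.38
Step 2 — 2 * pi * n = 2 * pi * 2.66 = 16.713273
Step 3 — denominator = 16.713273 * 3646 = 60936.59
Step 4 — eta = 38257.38 / 60936.59 ≈ 0.62782 (5 s.f.)

0.62782


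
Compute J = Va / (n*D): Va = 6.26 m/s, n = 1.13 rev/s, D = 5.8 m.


Formula: J = Va / (n * D)
Step 1 — n * D = 1.13 * 5.8 = 6.554
Step 2 — J = 6.26 / 6.554 ≈ 0.95514 (5 s.f.)

0.95514


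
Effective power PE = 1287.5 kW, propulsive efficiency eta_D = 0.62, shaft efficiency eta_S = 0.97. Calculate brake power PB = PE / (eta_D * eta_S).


Formula: PB = PE / (eta_D * eta_S)
Step 1 — combined efficiency = eta_D * eta_S = 0.62 * 0.97 = 0.6014
Step 2 — PB = 1287.5 / 0.6014 ≈ 2140.8 kW (5 s.f.)

2140.8 kW


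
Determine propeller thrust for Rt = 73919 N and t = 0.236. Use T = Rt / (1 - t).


Formula: T = Rt / (1 - t)
Step 1 — (1 - t) = 1 - 0.236 = 0.764
Step 2 — T = 73919 / 0.764 ≈ 96753 N (5 s.f.)

96753 N


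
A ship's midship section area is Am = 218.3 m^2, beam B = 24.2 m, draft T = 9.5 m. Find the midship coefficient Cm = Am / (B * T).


Formula: Cm = Am / (B * T)
Step 1 — B * T = 24.2 * 9.5 = 229.9 m^2
Step 2 — Cm = 218.3 / 229.9 ≈ 0.94954 (5 s.f.)

0.94954


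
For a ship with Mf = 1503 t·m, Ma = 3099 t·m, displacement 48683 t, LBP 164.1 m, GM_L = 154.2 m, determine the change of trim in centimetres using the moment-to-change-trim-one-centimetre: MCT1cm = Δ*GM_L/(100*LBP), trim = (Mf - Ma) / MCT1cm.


Formula: net trimming moment = Mf - Ma; MCT1cm = Δ*GM_L/(100*LBP); trim = net moment / MCT1cm
Step 1 — net trimming moment = 1503 - 3099 = -1596 t·m
Step 2 — MCT1cm = 48683 * 154.2 / (100 * 164.1) = 457.46 t·m/cm
Step 3 — trim = -1596 / 457.46 ≈ -3.4888 cm (5 s.f.)

-3.4888 cm


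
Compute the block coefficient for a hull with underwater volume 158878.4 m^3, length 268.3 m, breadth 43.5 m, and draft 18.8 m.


Formula: Cb = V / (L * B * T)
Step 1 — L * B * T = 268.3 * 43.5 * 18.8 = 219415.74 m^3
Step 2 — Cb = 158878.4 / 219415.74 ≈ 0.72410 (5 s.f.)

0.72410


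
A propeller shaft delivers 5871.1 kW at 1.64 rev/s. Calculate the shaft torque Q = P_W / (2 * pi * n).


Formula: Q = P_W / (2 * pi * n)
Step 1 — P_W = 5871.1 kW * 1000 = 5871100.0 W
Step 2 — 2 * pi * n = 2 * pi * 1.64 = 10.304424
Step 3 — Q = 5871100.0 / 10.304424 ≈ 569760 N·m (5 s.f.)

569760 N·m


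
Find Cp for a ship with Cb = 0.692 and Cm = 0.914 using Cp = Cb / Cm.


Formula: Cp = Cb / Cm
Substituting: Cp = 0.692 / 0.914
Result: Cp ≈ 0.75711 (5 s.f.)

0.75711


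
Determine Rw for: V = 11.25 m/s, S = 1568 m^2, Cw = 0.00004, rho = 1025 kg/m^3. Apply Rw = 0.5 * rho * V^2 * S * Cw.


Formula: Rw = 0.5 * rho * V^2 * S * Cw
Step 1 — V^2 = 11.25^2 = 126.5625
Step 2 — 0.5 * rho * V^2 = 0.5 * 1025 * 126.5625 = 64863.28125
Step 3 — Rw = 64863.28125 * 1568 * 0.00004 ≈ 4068.2 N (5 s.f.)

4068.2 N


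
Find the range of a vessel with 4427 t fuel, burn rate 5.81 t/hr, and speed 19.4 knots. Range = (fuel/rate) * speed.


Formula: endurance = fuel / rate; range = endurance * speed
Step 1 — endurance = 4427 / 5.81 = 761.9621 hours
Step 2 — range = 761.9621 * 19.4 ≈ 14782 nautical miles (5 s.f.)

14782 NM


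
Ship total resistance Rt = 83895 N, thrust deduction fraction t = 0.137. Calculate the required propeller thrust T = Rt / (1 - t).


Formula: T = Rt / (1 - t)
Step 1 — (1 - t) = 1 - 0.137 = 0.863
Step 2 — T = 83895 / 0.863 ≈ 97213 N (5 s.f.)

97213 N


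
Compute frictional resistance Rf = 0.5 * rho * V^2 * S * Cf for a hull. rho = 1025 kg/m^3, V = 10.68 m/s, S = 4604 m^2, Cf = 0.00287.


Formula: Rf = 0.5 * rho * V^2 * S * Cf
Step 1 — V^2 = 10.68^2 = 114.0624
Step 2 — 0.5 * rho * V^2 = 0.5 * 1025 * 114.0624 = 58456.98
Step 3 — Rf = 58456.98 * 4604 * 0.00287 ≈ 772420 N (5 s.f.)

772420 N


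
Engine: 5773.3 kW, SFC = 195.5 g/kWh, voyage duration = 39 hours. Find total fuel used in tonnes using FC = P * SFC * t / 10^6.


Formula: FC (tonnes) = P * SFC * t / 1,000,000
Step 1 — P * SFC * t = 5773.3 * 195.5 * 39 = 44018525.85 g
Step 2 — FC (tonnes) = 44018525.85 / 1,000,000 ≈ 44.019 tonnes (5 s.f.)

44.019 tonnes


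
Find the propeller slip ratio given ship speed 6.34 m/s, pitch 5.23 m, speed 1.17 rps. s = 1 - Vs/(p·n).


Formula: s = 1 - Vs / (p * n)
Step 1 — p * n = 5.23 * 1.17 = 6.1191
Step 2 — Vs / (p*n) = 6.34 / 6.1191 = 1.0361 (6 d.p.)
Step 3 — s = 1 - 1.0361 = -0.0361

-0.0361


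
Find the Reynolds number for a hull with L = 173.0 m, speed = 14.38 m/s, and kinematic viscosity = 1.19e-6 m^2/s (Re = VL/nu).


Formula: Re = V * L / nu
Step 1 — V * L = 14.38 * 173.0 = 2487.74 m^2/s
Step 2 — Re = 2487.74 / 1.19e-6 = 2.09e+09

2.09e+09


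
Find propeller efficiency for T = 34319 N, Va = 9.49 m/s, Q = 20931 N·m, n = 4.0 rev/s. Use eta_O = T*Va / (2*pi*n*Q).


Formula: eta = T * Va / (2 * pi * n * Q)
Step 1 — numerator = T * Va = 34319 * 9.49 = 325687.31
Step 2 — 2 * pi * n = 2 * pi * 4.0 = 25.132741
Step 3 — denominator = 25.132741 * 20931 = 526053.4
Step 4 — eta = 325687.31 / 526053.4 ≈ 0.61911 (5 s.f.)

0.61911


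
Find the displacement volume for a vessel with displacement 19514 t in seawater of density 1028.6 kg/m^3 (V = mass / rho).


Formula: V = mass / rho
Step 1 — convert tonnes to kg: 19514 t * 1000 = 19514000 kg
Step 2 — V = 19514000 / 1028.6 ≈ 18971 m^3 (5 s.f.)

18971 m^3


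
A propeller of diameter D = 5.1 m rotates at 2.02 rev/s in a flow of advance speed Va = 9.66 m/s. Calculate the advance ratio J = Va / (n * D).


Formula: J = Va / (n * D)
Step 1 — n * D = 2.02 * 5.1 = 10.302
Step 2 — J = 9.66 / 10.302 ≈ 0.93768 (5 s.f.)

0.93768


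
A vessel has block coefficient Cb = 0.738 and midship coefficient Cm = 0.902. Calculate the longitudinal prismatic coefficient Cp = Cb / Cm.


Formula: Cp = Cb / Cm
Substituting: Cp = 0.738 / 0.902
Result: Cp ≈ 0.81818 (5 s.f.)

0.81818


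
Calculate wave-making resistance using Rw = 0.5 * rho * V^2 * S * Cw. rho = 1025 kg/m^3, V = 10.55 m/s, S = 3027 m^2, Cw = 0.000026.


Formula: Rw = 0.5 * rho * V^2 * S * Cw
Step 1 — V^2 = 10.55^2 = 111.3025
Step 2 — 0.5 * rho * V^2 = 0.5 * 1025 * 111.3025 = 57042.53125
Step 3 — Rw = 57042.53125 * 3027 * 0.000026 ≈ 4489.4 N (5 s.f.)

4489.4 N


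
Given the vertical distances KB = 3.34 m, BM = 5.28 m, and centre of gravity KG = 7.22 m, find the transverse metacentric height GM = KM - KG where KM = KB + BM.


Formula: GM = KB + BM - KG
Step 1 — KM = KB + BM = 3.34 + 5.28 = 8.62 m
Step 2 — GM = KM - KG = 8.62 - 7.22 = 1.4 m

1.4 m


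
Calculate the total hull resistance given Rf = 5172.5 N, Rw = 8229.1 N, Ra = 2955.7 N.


Formula: Rt = Rf + Rw + Ra
Substituting: Rt = 5172.5 + 8229.1 + 2955.7
Result: Rt = 16357.3 N

16357.3 N


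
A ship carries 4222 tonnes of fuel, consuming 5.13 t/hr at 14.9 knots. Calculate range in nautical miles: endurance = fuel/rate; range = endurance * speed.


Formula: endurance = fuel / rate; range = endurance * speed
Step 1 — endurance = 4222 / 5.13 = 823.0019 hours
Step 2 — range = 823.0019 * 14.9 ≈ 12263 nautical miles (5 s.f.)

12263 NM


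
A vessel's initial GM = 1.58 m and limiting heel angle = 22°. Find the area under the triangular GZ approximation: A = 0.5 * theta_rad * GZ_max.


Formula: GZ_max = GM * sin(theta); Area = 0.5 * theta_rad * GZ_max
Step 1 — GZ_max = 1.58 * sin(22°) = 1.58 * 0.374607 = 0.591879 m
Step 2 — theta_rad = 22 * pi/180 = 0.383972 rad
Step 3 — Area = 0.5 * 0.383972 * 0.591879 ≈ 0.11363 m·rad (5 s.f.)

0.11363 m·rad


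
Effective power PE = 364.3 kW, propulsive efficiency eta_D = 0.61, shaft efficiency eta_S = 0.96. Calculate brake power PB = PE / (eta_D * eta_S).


Formula: PB = PE / (eta_D * eta_S)
Step 1 — combined efficiency = eta_D * eta_S = 0.61 * 0.96 = 0.5856
Step 2 — PB = 364.3 / 0.5856 ≈ 622.10 kW (5 s.f.)

622.10 kW


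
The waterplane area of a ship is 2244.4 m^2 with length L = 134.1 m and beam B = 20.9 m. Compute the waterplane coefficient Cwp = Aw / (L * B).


Formula: Cwp = Aw / (L * B)
Step 1 — L * B = 134.1 * 20.9 = 2802.69 m^2
Step 2 — Cwp = 2244.4 / 2802.69 ≈ 0.80080 (5 s.f.)

0.80080


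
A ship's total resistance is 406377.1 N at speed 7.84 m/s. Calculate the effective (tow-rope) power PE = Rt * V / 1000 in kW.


Formula: PE = Rt * V / 1000 (kW)
Step 1 — PE (W) = 406377.1 * 7.84 = 3185996.464 W
Step 2 — PE (kW) = 3185996.464 / 1000 ≈ 3186.0 kW (5 s.f.)

3186.0 kW


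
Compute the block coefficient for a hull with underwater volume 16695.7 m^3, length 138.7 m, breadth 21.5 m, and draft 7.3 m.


Formula: Cb = V / (L * B * T)
Step 1 — L * B * T = 138.7 * 21.5 * 7.3 = 21768.965 m^3
Step 2 — Cb = 16695.7 / 21768.965 ≈ 0.76695 (5 s.f.)

0.76695


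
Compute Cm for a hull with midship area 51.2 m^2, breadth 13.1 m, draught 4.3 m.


Formula: Cm = Am / (B * T)
Step 1 — B * T = 13.1 * 4.3 = 56.33 m^2
Step 2 — Cm = 51.2 / 56.33 ≈ 0.90893 (5 s.f.)

0.90893


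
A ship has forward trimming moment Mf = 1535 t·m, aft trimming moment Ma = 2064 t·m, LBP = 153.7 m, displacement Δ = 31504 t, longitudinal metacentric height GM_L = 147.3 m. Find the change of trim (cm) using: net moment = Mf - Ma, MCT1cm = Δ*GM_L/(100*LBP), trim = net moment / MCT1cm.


Formula: net trimming moment = Mf - Ma; MCT1cm = Δ*GM_L/(100*LBP); trim = net moment / MCT1cm
Step 1 — net trimming moment = 1535 - 2064 = -529 t·m
Step 2 — MCT1cm = 31504 * 147.3 / (100 * 153.7) = 301.9219 t·m/cm
Step 3 — trim = -529 / 301.9219 ≈ -1.7521 cm (5 s.f.)

-1.7521 cm


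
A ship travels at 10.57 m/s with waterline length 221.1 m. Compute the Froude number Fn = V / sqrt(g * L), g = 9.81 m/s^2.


Formula: Fn = V / sqrt(g * L)
Step 1 — g * L = 9.81 * 221.1 = 2168.991
Step 2 — sqrt(g * L) = sqrt(2168.991) = 46.572427
Step 3 — Fn = 10.57 / 46.572427 ≈ 0.22696 (5 s.f.)

0.22696


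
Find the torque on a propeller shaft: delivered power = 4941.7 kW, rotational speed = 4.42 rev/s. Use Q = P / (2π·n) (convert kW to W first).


Formula: Q = P_W / (2 * pi * n)
Step 1 — P_W = 4941.7 kW * 1000 = 4941700.0 W
Step 2 — 2 * pi * n = 2 * pi * 4.42 = 27.771679
Step 3 — Q = 4941700.0 / 27.771679 ≈ 177940 N·m (5 s.f.)

177940 N·m


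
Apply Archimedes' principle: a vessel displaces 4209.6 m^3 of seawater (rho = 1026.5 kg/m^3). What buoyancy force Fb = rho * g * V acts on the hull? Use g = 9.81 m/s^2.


Formula: Fb = rho * g * V
Substituting: Fb = 1026.5 * 9.81 * 4209.6
Intermediate: 1026.5 * 9.81 = 10069.965
Result: Fb = 10069.965 * 4209.6 ≈ 42391000 N (5 s.f.)

42391000 N


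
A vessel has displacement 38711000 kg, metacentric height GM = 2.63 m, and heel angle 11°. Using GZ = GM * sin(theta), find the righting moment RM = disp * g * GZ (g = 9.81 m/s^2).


Formula: GZ = GM * sin(theta); RM = disp * g * GZ
Step 1 — GZ = 2.63 * sin(11°) = 2.63 * 0.190809 = 0.501828 m
Step 2 — RM = 38711000 * 9.81 * 0.501828 ≈ 190570000 N·m (5 s.f.)

190570000 N·m


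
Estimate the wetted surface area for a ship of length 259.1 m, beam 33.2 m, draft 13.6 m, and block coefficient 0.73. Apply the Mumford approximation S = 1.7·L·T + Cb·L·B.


Formula: S = 1.7*L*T + V/T with V = Cb*L*B*T, i.e. S = L * (1.7*T + Cb*B)
Step 1 — 1.7*T = 1.7 * 13.6 = 23.12 m
Step 2 — Cb*B = 0.73 * 33.2 = 24.236 m
Step 3 — 1.7*T + Cb*B = 23.12 + 24.236 = 47.356 m
Step 4 — S = 259.1 * 47.356 ≈ 12270 m^2 (5 s.f.)

12270 m^2


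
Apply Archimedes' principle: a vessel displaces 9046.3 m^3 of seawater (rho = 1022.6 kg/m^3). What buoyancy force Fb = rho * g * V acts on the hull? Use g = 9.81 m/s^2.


Formula: Fb = rho * g * V
Substituting: Fb = 1022.6 * 9.81 * 9046.3
Intermediate: 1022.6 * 9.81 = 10031.706
Result: Fb = 10031.706 * 9046.3 ≈ 90750000 N (5 s.f.)

90750000 N


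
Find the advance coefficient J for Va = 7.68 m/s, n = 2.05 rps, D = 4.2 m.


Formula: J = Va / (n * D)
Step 1 — n * D = 2.05 * 4.2 = 8.61
Step 2 — J = 7.68 / 8.61 ≈ 0.89199 (5 s.f.)

0.89199


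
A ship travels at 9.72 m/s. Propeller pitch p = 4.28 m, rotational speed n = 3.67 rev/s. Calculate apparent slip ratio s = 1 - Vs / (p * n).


Formula: s = 1 - Vs / (p * n)
Step 1 — p * n = 4.28 * 3.67 = 15.7076
Step 2 — Vs / (p*n) = 9.72 / 15.7076 = 0.618809 (6 d.p.)
Step 3 — s = 1 - 0.618809 = 0.381191

0.381191


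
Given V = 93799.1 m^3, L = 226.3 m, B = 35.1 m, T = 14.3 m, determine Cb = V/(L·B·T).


Formula: Cb = V / (L * B * T)
Step 1 — L * B * T = 226.3 * 35.1 * 14.3 = 113586.759 m^3
Step 2 — Cb = 93799.1 / 113586.759 ≈ 0.82579 (5 s.f.)

0.82579


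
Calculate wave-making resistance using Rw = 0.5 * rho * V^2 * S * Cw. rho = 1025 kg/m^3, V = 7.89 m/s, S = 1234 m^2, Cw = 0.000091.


Formula: Rw = 0.5 * rho * V^2 * S * Cw
Step 1 — V^2 = 7.89^2 = 62.2521
Step 2 — 0.5 * rho * V^2 = 0.5 * 1025 * 62.2521 = 31904.20125
Step 3 — Rw = 31904.20125 * 1234 * 0.000091 ≈ 3582.7 N (5 s.f.)

3582.7 N


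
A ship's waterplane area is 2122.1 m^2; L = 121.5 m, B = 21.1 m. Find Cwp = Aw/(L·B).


Formula: Cwp = Aw / (L * B)
Step 1 — L * B = 121.5 * 21.1 = 2563.65 m^2
Step 2 — Cwp = 2122.1 / 2563.65 ≈ 0.82777 (5 s.f.)

0.82777


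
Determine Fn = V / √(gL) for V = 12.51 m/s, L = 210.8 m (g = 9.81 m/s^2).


Formula: Fn = V / sqrt(g * L)
Step 1 — g * L = 9.81 * 210.8 = 2067.948
Step 2 — sqrt(g * L) = sqrt(2067.948) = 45.474696
Step 3 — Fn = 12.51 / 45.474696 ≈ 0.27510 (5 s.f.)

0.27510


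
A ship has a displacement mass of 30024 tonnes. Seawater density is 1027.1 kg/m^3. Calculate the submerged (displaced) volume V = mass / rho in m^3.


Formula: V = mass / rho
Step 1 — convert tonnes to kg: 30024 t * 1000 = 30024000 kg
Step 2 — V = 30024000 / 1027.1 ≈ 29232 m^3 (5 s.f.)

29232 m^3


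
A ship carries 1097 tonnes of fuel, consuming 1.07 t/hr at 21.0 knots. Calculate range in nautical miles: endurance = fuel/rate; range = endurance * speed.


Formula: endurance = fuel / rate; range = endurance * speed
Step 1 — endurance = 1097 / 1.07 = 1025.2336 hours
Step 2 — range = 1025.2336 * 21.0 ≈ 21530 nautical miles (5 s.f.)

21530 NM


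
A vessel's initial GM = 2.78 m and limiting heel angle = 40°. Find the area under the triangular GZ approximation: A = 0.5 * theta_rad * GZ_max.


Formula: GZ_max = GM * sin(theta); Area = 0.5 * theta_rad * GZ_max
Step 1 — GZ_max = 2.78 * sin(40°) = 2.78 * 0.642788 = 1.786951 m
Step 2 — theta_rad = 40 * pi/180 = 0.698132 rad
Step 3 — Area = 0.5 * 0.698132 * 1.786951 ≈ 0.62376 m·rad (5 s.f.)

0.62376 m·rad


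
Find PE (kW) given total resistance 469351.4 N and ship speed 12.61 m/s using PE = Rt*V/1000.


Formula: PE = Rt * V / 1000 (kW)
Step 1 — PE (W) = 469351.4 * 12.61 = 5918521.154 W
Step 2 — PE (kW) = 5918521.154 / 1000 ≈ 5918.5 kW (5 s.f.)

5918.5 kW


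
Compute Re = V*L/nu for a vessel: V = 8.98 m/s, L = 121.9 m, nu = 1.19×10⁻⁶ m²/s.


Formula: Re = V * L / nu
Step 1 — V * L = 8.98 * 121.9 = 1094.662 m^2/s
Step 2 — Re = 1094.662 / 1.19e-6 = 9.20e+08

9.20e+08


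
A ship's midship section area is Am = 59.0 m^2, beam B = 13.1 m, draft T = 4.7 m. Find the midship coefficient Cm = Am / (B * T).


Formula: Cm = Am / (B * T)
Step 1 — B * T = 13.1 * 4.7 = 61.57 m^2
Step 2 — Cm = 59.0 / 61.57 ≈ 0.95826 (5 s.f.)

0.95826


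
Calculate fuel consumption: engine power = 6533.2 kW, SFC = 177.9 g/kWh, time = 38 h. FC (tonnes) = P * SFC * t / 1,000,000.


Formula: FC (tonnes) = P * SFC * t / 1,000,000
Step 1 — P * SFC * t = 6533.2 * 177.9 * 38 = 44165738.64 g
Step 2 — FC (tonnes) = 44165738.64 / 1,000,000 ≈ 44.166 tonnes (5 s.f.)

44.166 tonnes


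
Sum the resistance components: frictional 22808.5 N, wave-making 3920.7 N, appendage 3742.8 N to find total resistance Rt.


Formula: Rt = Rf + Rw + Ra
Substituting: Rt = 22808.5 + 3920.7 + 3742.8
Result: Rt = 30472.0 N

30472.0 N


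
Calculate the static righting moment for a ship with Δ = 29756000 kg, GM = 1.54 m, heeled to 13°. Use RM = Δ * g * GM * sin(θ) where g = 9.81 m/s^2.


Formula: GZ = GM * sin(theta); RM = disp * g * GZ
Step 1 — GZ = 1.54 * sin(13°) = 1.54 * 0.224951 = 0.346425 m
Step 2 — RM = 29756000 * 9.81 * 0.346425 ≈ 101120000 N·m (5 s.f.)

101120000 N·m


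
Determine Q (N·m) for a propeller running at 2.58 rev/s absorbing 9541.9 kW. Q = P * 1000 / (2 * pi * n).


Formula: Q = P_W / (2 * pi * n)
Step 1 — P_W = 9541.9 kW * 1000 = 9541900.0 W
Step 2 — 2 * pi * n = 2 * pi * 2.58 = 16.210618
Step 3 — Q = 9541900.0 / 16.210618 ≈ 588620 N·m (5 s.f.)

588620 N·m


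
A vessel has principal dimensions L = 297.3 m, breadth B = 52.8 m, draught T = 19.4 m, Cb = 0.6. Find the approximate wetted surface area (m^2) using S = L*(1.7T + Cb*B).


Formula: S = 1.7*L*T + V/T with V = Cb*L*B*T, i.e. S = L * (1.7*T + Cb*B)
Step 1 — 1.7*T = 1.7 * 19.4 = 32.98 m
Step 2 — Cb*B = 0.6 * 52.8 = 31.68 m
Step 3 — 1.7*T + Cb*B = 32.98 + 31.68 = 64.66 m
Step 4 — S = 297.3 * 64.66 ≈ 19223 m^2 (5 s.f.)

19223 m^2


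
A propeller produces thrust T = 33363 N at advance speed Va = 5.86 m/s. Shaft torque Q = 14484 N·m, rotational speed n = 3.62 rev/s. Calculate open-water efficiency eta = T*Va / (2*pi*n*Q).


Formula: eta = T * Va / (2 * pi * n * Q)
Step 1 — numerator = T * Va = 33363 * 5.86 = 195507.18
Step 2 — 2 * pi * n = 2 * pi * 3.62 = 22.745131
Step 3 — denominator = 22.745131 * 14484 = 329440.48
Step 4 — eta = 195507.18 / 329440.48 ≈ 0.59345 (5 s.f.)

0.59345


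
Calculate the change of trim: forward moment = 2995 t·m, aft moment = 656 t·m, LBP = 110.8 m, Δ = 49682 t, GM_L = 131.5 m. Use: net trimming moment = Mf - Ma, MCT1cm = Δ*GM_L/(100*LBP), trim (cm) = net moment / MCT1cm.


Formula: net trimming moment = Mf - Ma; MCT1cm = Δ*GM_L/(100*LBP); trim = net moment / MCT1cm
Step 1 — net trimming moment = 2995 - 656 = 2339 t·m
Step 2 — MCT1cm = 49682 * 131.5 / (100 * 110.8) = 589.6375 t·m/cm
Step 3 — trim = 2339 / 589.6375 ≈ 3.9668 cm (5 s.f.)

3.9668 cm


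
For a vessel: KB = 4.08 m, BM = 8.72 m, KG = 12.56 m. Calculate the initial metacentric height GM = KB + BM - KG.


Formula: GM = KB + BM - KG
Step 1 — KM = KB + BM = 4.08 + 8.72 = 12.8 m
Step 2 — GM = KM - KG = 12.8 - 12.56 = 0.24 m

0.24 m


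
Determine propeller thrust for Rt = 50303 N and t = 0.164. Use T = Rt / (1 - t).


Formula: T = Rt / (1 - t)
Step 1 — (1 - t) = 1 - 0.164 = 0.836
Step 2 — T = 50303 / 0.836 ≈ 60171 N (5 s.f.)

60171 N


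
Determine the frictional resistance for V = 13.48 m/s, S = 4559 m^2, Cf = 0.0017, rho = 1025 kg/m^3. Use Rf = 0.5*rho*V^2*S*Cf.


Formula: Rf = 0.5 * rho * V^2 * S * Cf
Step 1 — V^2 = 13.48^2 = 181.7104
Step 2 — 0.5 * rho * V^2 = 0.5 * 1025 * 181.7104 = 93126.58
Step 3 — Rf = 93126.58 * 4559 * 0.0017 ≈ 721760 N (5 s.f.)

721760 N


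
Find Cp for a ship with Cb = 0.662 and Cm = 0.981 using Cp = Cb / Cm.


Formula: Cp = Cb / Cm
Substituting: Cp = 0.662 / 0.981
Result: Cp ≈ 0.67482 (5 s.f.)

0.67482


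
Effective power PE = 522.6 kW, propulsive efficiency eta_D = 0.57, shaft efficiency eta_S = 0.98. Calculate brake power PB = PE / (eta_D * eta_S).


Formula: PB = PE / (eta_D * eta_S)
Step 1 — combined efficiency = eta_D * eta_S = 0.57 * 0.98 = 0.5586
Step 2 — PB = 522.6 / 0.5586 ≈ 935.55 kW (5 s.f.)

935.55 kW


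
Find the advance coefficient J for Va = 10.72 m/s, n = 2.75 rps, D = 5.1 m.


Formula: J = Va / (n * D)
Step 1 — n * D = 2.75 * 5.1 = 14.025
Step 2 — J = 10.72 / 14.025 ≈ 0.76435 (5 s.f.)

0.76435


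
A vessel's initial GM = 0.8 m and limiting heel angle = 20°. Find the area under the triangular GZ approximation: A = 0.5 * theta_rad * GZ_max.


Formula: GZ_max = GM * sin(theta); Area = 0.5 * theta_rad * GZ_max
Step 1 — GZ_max = 0.8 * sin(20°) = 0.8 * 0.34202 = 0.273616 m
Step 2 — theta_rad = 20 * pi/180 = 0.349066 rad
Step 3 — Area = 0.5 * 0.349066 * 0.273616 ≈ 0.047755 m·rad (5 s.f.)

0.047755 m·rad


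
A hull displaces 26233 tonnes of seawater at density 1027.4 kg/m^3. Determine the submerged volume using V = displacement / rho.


Formula: V = mass / rho
Step 1 — convert tonnes to kg: 26233 t * 1000 = 26233000 kg
Step 2 — V = 26233000 / 1027.4 ≈ 25533 m^3 (5 s.f.)

25533 m^3


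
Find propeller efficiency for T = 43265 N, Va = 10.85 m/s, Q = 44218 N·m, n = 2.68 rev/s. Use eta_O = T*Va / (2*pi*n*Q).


Formula: eta = T * Va / (2 * pi * n * Q)
Step 1 — numerator = T * Va = 43265 * 10.85 = 469425.25
Step 2 — 2 * pi * n = 2 * pi * 2.68 = 16.838937
Step 3 — denominator = 16.838937 * 44218 = 744584.12
Step 4 — eta = 469425.25 / 744584.12 ≈ 0.63045 (5 s.f.)

0.63045


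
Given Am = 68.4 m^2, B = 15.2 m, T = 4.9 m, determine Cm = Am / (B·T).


Formula: Cm = Am / (B * T)
Step 1 — B * T = 15.2 * 4.9 = 74.48 m^2
Step 2 — Cm = 68.4 / 74.48 ≈ 0.91837 (5 s.f.)

0.91837


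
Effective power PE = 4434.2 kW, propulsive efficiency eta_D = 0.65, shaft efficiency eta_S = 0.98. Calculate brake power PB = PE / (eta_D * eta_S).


Formula: PB = PE / (eta_D * eta_S)
Step 1 — combined efficiency = eta_D * eta_S = 0.65 * 0.98 = 0.637
Step 2 — PB = 4434.2 / 0.637 ≈ 6961.1 kW (5 s.f.)

6961.1 kW


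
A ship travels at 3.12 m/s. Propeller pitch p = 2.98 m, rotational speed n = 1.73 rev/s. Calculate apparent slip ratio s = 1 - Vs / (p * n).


Formula: s = 1 - Vs / (p * n)
Step 1 — p * n = 2.98 * 1.73 = 5.1554
Step 2 — Vs / (p*n) = 3.12 / 5.1554 = 0.605191 (6 d.p.)
Step 3 — s = 1 - 0.605191 = 0.394809

0.394809


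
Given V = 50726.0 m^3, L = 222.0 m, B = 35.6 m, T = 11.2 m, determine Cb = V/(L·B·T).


Formula: Cb = V / (L * B * T)
Step 1 — L * B * T = 222.0 * 35.6 * 11.2 = 88515.84 m^3
Step 2 — Cb = 50726.0 / 88515.84 ≈ 0.57307 (5 s.f.)

0.57307


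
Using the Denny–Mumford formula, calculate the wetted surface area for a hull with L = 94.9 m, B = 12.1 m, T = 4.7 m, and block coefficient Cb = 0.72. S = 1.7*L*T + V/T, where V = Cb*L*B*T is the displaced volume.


Formula: S = 1.7*L*T + V/T with V = Cb*L*B*T, i.e. S = L * (1.7*T + Cb*B)
Step 1 — 1.7*T = 1.7 * 4.7 = 7.99 m
Step 2 — Cb*B = 0.72 * 12.1 = 8.712 m
Step 3 — 1.7*T + Cb*B = 7.99 + 8.712 = 16.702 m
Step 4 — S = 94.9 * 16.702 ≈ 1585.0 m^2 (5 s.f.)

1585.0 m^2


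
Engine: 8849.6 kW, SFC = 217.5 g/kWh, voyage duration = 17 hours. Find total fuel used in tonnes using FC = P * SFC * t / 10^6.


Formula: FC (tonnes) = P * SFC * t / 1,000,000
Step 1 — P * SFC * t = 8849.6 * 217.5 * 17 = 32721396.0 g
Step 2 — FC (tonnes) = 32721396.0 / 1,000,000 ≈ 32.721 tonnes (5 s.f.)

32.721 tonnes


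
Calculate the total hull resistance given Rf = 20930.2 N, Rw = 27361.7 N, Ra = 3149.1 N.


Formula: Rt = Rf + Rw + Ra
Substituting: Rt = 20930.2 + 27361.7 + 3149.1
Result: Rt = 51441.0 N

51441.0 N


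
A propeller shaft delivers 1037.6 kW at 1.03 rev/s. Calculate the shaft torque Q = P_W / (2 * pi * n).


Formula: Q = P_W / (2 * pi * n)
Step 1 — P_W = 1037.6 kW * 1000 = 1037600.0 W
Step 2 — 2 * pi * n = 2 * pi * 1.03 = 6.471681
Step 3 — Q = 1037600.0 / 6.471681 ≈ 160330 N·m (5 s.f.)

160330 N·m


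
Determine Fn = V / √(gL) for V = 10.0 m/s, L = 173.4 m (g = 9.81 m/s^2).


Formula: Fn = V / sqrt(g * L)
Step 1 — g * L = 9.81 * 173.4 = 1701.054
Step 2 — sqrt(g * L) = sqrt(1701.054) = 41.243836
Step 3 — Fn = 10.0 / 41.243836 ≈ 0.24246 (5 s.f.)

0.24246


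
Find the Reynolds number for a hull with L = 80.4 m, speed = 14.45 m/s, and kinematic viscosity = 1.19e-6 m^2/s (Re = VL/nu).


Formula: Re = V * L / nu
Step 1 — V * L = 14.45 * 80.4 = 1161.78 m^2/s
Step 2 — Re = 1161.78 / 1.19e-6 = 9.76e+08

9.76e+08


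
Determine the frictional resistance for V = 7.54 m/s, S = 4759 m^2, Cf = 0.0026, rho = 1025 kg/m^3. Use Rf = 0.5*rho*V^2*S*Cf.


Formula: Rf = 0.5 * rho * V^2 * S * Cf
Step 1 — V^2 = 7.54^2 = 56.8516
Step 2 — 0.5 * rho * V^2 = 0.5 * 1025 * 56.8516 = 29136.445
Step 3 — Rf = 29136.445 * 4759 * 0.0026 ≈ 360520 N (5 s.f.)

360520 N


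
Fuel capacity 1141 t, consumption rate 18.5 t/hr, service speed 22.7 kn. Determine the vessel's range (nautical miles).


Formula: endurance = fuel / rate; range = endurance * speed
Step 1 — endurance = 1141 / 18.5 = 61.6757 hours
Step 2 — range = 61.6757 * 22.7 ≈ 1400.0 nautical miles (5 s.f.)

1400.0 NM


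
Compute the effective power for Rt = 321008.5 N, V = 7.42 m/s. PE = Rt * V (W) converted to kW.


Formula: PE = Rt * V / 1000 (kW)
Step 1 — PE (W) = 321008.5 * 7.42 = 2381883.07 W
Step 2 — PE (kW) = 2381883.07 / 1000 ≈ 2381.9 kW (5 s.f.)

2381.9 kW


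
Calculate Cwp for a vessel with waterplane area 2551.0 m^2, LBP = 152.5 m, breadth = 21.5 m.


Formula: Cwp = Aw / (L * B)
Step 1 — L * B = 152.5 * 21.5 = 3278.75 m^2
Step 2 — Cwp = 2551.0 / 3278.75 ≈ 0.77804 (5 s.f.)

0.77804


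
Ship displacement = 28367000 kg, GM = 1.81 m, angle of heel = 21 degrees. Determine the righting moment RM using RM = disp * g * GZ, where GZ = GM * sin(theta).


Formula: GZ = GM * sin(theta); RM = disp * g * GZ
Step 1 — GZ = 1.81 * sin(21°) = 1.81 * 0.358368 = 0.648646 m
Step 2 — RM = 28367000 * 9.81 * 0.648646 ≈ 180510000 N·m (5 s.f.)

180510000 N·m


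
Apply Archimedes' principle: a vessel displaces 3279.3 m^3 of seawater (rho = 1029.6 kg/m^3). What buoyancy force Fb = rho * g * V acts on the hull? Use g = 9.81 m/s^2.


Formula: Fb = rho * g * V
Substituting: Fb = 1029.6 * 9.81 * 3279.3
Intermediate: 1029.6 * 9.81 = 10100.376
Result: Fb = 10100.376 * 3279.3 ≈ 33122000 N (5 s.f.)

33122000 N


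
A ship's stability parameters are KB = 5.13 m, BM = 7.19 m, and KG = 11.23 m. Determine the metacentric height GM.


Formula: GM = KB + BM - KG
Step 1 — KM = KB + BM = 5.13 + 7.19 = 12.32 m
Step 2 — GM = KM - KG = 12.32 - 11.23 = 1.09 m

1.09 m


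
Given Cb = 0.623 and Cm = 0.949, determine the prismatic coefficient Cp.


Formula: Cp = Cb / Cm
Substituting: Cp = 0.623 / 0.949
Result: Cp ≈ 0.65648 (5 s.f.)

0.65648


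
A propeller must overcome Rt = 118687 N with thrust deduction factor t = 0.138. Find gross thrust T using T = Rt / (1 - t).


Formula: T = Rt / (1 - t)
Step 1 — (1 - t) = 1 - 0.138 = 0.862
Step 2 — T = 118687 / 0.862 ≈ 137690 N (5 s.f.)

137690 N


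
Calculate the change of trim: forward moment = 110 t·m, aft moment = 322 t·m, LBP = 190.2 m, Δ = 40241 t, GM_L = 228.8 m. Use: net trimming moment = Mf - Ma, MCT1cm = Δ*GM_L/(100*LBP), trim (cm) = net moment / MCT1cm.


Formula: net trimming moment = Mf - Ma; MCT1cm = Δ*GM_L/(100*LBP); trim = net moment / MCT1cm
Step 1 — net trimming moment = 110 - 322 = -212 t·m
Step 2 — MCT1cm = 40241 * 228.8 / (100 * 190.2) = 484.0768 t·m/cm
Step 3 — trim = -212 / 484.0768 ≈ -0.43795 cm (5 s.f.)

-0.43795 cm


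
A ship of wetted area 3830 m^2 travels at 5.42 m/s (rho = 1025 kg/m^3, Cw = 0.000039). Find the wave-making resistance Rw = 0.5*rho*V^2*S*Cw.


Formula: Rw = 0.5 * rho * V^2 * S * Cw
Step 1 — V^2 = 5.42^2 = 29.3764
Step 2 — 0.5 * rho * V^2 = 0.5 * 1025 * 29.3764 = 15055.405
Step 3 — Rw = 15055.405 * 3830 * 0.000039 ≈ 2248.8 N (5 s.f.)

2248.8 N


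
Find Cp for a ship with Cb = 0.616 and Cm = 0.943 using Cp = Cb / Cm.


Formula: Cp = Cb / Cm
Substituting: Cp = 0.616 / 0.943
Result: Cp ≈ 0.65323 (5 s.f.)

0.65323


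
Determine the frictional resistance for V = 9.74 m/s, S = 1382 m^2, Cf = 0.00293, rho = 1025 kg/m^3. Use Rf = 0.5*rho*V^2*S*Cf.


Formula: Rf = 0.5 * rho * V^2 * S * Cf
Step 1 — V^2 = 9.74^2 = 94.8676
Step 2 — 0.5 * rho * V^2 = 0.5 * 1025 * 94.8676 = 48619.645
Step 3 — Rf = 48619.645 * 1382 * 0.00293 ≈ 196870 N (5 s.f.)

196870 N


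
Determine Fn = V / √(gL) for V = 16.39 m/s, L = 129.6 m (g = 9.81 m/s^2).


Formula: Fn = V / sqrt(g * L)
Step 1 — g * L = 9.81 * 129.6 = 1271.376
Step 2 — sqrt(g * L) = sqrt(1271.376) = 35.65636
Step 3 — Fn = 16.39 / 35.65636 ≈ 0.45967 (5 s.f.)

0.45967


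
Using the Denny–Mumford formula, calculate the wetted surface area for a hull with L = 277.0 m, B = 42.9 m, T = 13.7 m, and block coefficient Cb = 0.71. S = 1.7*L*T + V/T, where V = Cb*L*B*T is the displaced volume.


Formula: S = 1.7*L*T + V/T with V = Cb*L*B*T, i.e. S = L * (1.7*T + Cb*B)
Step 1 — 1.7*T = 1.7 * 13.7 = 23.29 m
Step 2 — Cb*B = 0.71 * 42.9 = 30.459 m
Step 3 — 1.7*T + Cb*B = 23.29 + 30.459 = 53.749 m
Step 4 — S = 277.0 * 53.749 ≈ 14888 m^2 (5 s.f.)

14888 m^2


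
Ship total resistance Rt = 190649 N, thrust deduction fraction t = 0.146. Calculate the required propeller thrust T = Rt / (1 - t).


Formula: T = Rt / (1 - t)
Step 1 — (1 - t) = 1 - 0.146 = 0.854
Step 2 — T = 190649 / 0.854 ≈ 223240 N (5 s.f.)

223240 N


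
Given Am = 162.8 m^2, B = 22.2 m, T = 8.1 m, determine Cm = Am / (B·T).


Formula: Cm = Am / (B * T)
Step 1 — B * T = 22.2 * 8.1 = 179.82 m^2
Step 2 — Cm = 162.8 / 179.82 ≈ 0.90535 (5 s.f.)

0.90535


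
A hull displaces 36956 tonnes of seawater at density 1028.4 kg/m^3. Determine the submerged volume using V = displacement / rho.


Formula: V = mass / rho
Step 1 — convert tonnes to kg: 36956 t * 1000 = 36956000 kg
Step 2 — V = 36956000 / 1028.4 ≈ 35935 m^3 (5 s.f.)

35935 m^3


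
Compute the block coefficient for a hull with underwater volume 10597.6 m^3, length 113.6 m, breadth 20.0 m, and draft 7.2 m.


Formula: Cb = V / (L * B * T)
Step 1 — L * B * T = 113.6 * 20.0 * 7.2 = 16358.4 m^3
Step 2 — Cb = 10597.6 / 16358.4 ≈ 0.64784 (5 s.f.)

0.64784


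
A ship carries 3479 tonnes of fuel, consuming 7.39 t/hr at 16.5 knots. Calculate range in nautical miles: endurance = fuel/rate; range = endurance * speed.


Formula: endurance = fuel / rate; range = endurance * speed
Step 1 — endurance = 3479 / 7.39 = 470.7713 hours
Step 2 — range = 470.7713 * 16.5 ≈ 7767.7 nautical miles (5 s.f.)

7767.7 NM


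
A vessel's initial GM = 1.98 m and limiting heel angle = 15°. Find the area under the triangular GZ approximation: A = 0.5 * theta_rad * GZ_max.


Formula: GZ_max = GM * sin(theta); Area = 0.5 * theta_rad * GZ_max
Step 1 — GZ_max = 1.98 * sin(15°) = 1.98 * 0.258819 = 0.512462 m
Step 2 — theta_rad = 15 * pi/180 = 0.261799 rad
Step 3 — Area = 0.5 * 0.261799 * 0.512462 ≈ 0.067081 m·rad (5 s.f.)

0.067081 m·rad


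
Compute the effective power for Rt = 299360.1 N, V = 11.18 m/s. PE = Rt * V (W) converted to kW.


Formula: PE = Rt * V / 1000 (kW)
Step 1 — PE (W) = 299360.1 * 11.18 = 3346845.918 W
Step 2 — PE (kW) = 3346845.918 / 1000 ≈ 3346.8 kW (5 s.f.)

3346.8 kW


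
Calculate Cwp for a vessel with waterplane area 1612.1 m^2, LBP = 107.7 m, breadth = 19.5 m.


Formula: Cwp = Aw / (L * B)
Step 1 — L * B = 107.7 * 19.5 = 2100.15 m^2
Step 2 — Cwp = 1612.1 / 2100.15 ≈ 0.76761 (5 s.f.)

0.76761


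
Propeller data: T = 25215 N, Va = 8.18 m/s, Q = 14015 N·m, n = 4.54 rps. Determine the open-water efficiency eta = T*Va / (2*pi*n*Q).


Formula: eta = T * Va / (2 * pi * n * Q)
Step 1 — numerator = T * Va = 25215 * 8.18 = 206258.7
Step 2 — 2 * pi * n = 2 * pi * 4.54 = 28.525661
Step 3 — denominator = 28.525661 * 14015 = 399787.14
Step 4 — eta = 206258.7 / 399787.14 ≈ 0.51592 (5 s.f.)

0.51592


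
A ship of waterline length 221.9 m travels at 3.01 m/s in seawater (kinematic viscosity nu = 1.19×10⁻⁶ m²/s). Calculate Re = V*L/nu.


Formula: Re = V * L / nu
Step 1 — V * L = 3.01 * 221.9 = 667.919 m^2/s
Step 2 — Re = 667.919 / 1.19e-6 = 5.61e+08

5.61e+08


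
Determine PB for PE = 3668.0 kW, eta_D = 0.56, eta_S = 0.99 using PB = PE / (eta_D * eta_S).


Formula: PB = PE / (eta_D * eta_S)
Step 1 — combined efficiency = eta_D * eta_S = 0.56 * 0.99 = 0.5544
Step 2 — PB = 3668.0 / 0.5544 ≈ 6616.2 kW (5 s.f.)

6616.2 kW


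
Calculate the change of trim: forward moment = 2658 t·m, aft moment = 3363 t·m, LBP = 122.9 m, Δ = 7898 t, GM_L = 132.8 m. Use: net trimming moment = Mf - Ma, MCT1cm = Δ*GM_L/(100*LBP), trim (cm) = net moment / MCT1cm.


Formula: net trimming moment = Mf - Ma; MCT1cm = Δ*GM_L/(100*LBP); trim = net moment / MCT1cm
Step 1 — net trimming moment = 2658 - 3363 = -705 t·m
Step 2 — MCT1cm = 7898 * 132.8 / (100 * 122.9) = 85.3421 t·m/cm
Step 3 — trim = -705 / 85.3421 ≈ -8.2609 cm (5 s.f.)

-8.2609 cm


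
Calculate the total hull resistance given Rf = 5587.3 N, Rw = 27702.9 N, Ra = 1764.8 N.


Formula: Rt = Rf + Rw + Ra
Substituting: Rt = 5587.3 + 27702.9 + 1764.8
Result: Rt = 35055.0 N

35055.0 N


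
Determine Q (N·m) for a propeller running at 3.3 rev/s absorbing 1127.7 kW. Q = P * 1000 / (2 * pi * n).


Formula: Q = P_W / (2 * pi * n)
Step 1 — P_W = 1127.7 kW * 1000 = 1127700.0 W
Step 2 — 2 * pi * n = 2 * pi * 3.3 = 20.734512
Step 3 — Q = 1127700.0 / 20.734512 ≈ 54388 N·m (5 s.f.)

54388 N·m


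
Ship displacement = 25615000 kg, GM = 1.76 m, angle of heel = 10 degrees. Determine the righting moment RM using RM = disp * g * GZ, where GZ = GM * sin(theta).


Formula: GZ = GM * sin(theta); RM = disp * g * GZ
Step 1 — GZ = 1.76 * sin(10°) = 1.76 * 0.173648 = 0.30562 m
Step 2 — RM = 25615000 * 9.81 * 0.30562 ≈ 76797000 N·m (5 s.f.)

76797000 N·m


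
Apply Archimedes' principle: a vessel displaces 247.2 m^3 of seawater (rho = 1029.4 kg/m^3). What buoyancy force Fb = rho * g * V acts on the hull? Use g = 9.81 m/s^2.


Formula: Fb = rho * g * V
Substituting: Fb = 1029.4 * 9.81 * 247.2
Intermediate: 1029.4 * 9.81 = 10098.414
Result: Fb = 10098.414 * 247.2 ≈ 2496300 N (5 s.f.)

2496300 N


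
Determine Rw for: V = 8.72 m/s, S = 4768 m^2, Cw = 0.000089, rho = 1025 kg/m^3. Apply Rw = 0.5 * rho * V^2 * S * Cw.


Formula: Rw = 0.5 * rho * V^2 * S * Cw
Step 1 — V^2 = 8.72^2 = 76.0384
Step 2 — 0.5 * rho * V^2 = 0.5 * 1025 * 76.0384 = 38969.68
Step 3 — Rw = 38969.68 * 4768 * 0.000089 ≈ 16537 N (5 s.f.)

16537 N


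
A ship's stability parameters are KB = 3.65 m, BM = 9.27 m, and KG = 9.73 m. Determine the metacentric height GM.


Formula: GM = KB + BM - KG
Step 1 — KM = KB + BM = 3.65 + 9.27 = 12.92 m
Step 2 — GM = KM - KG = 12.92 - 9.73 = 3.19 m

3.19 m


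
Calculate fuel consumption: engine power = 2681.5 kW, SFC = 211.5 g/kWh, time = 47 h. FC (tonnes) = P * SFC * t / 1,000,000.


Formula: FC (tonnes) = P * SFC * t / 1,000,000
Step 1 — P * SFC * t = 2681.5 * 211.5 * 47 = 26655450.75 g
Step 2 — FC (tonnes) = 26655450.75 / 1,000,000 ≈ 26.655 tonnes (5 s.f.)

26.655 tonnes


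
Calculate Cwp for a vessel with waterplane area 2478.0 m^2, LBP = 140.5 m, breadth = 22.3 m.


Formula: Cwp = Aw / (L * B)
Step 1 — L * B = 140.5 * 22.3 = 3133.15 m^2
Step 2 — Cwp = 2478.0 / 3133.15 ≈ 0.79090 (5 s.f.)

0.79090
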